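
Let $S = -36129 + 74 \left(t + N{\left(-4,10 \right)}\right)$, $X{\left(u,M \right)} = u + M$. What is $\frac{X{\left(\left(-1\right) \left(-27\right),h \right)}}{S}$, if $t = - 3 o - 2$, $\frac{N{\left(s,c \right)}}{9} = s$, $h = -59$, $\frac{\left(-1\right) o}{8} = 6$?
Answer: $\frac{32}{28285} \approx 0.0011313$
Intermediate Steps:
$o = -48$ ($o = \left(-8\right) 6 = -48$)
$N{\left(s,c \right)} = 9 s$
$t = 142$ ($t = \left(-3\right) \left(-48\right) - 2 = 144 - 2 = 142$)
$X{\left(u,M \right)} = M + u$
$S = -28285$ ($S = -36129 + 74 \left(142 + 9 \left(-4\right)\right) = -36129 + 74 \left(142 - 36\right) = -36129 + 74 \cdot 106 = -36129 + 7844 = -28285$)
$\frac{X{\left(\left(-1\right) \left(-27\right),h \right)}}{S} = \frac{-59 - -27}{-28285} = \left(-59 + 27\right) \left(- \frac{1}{28285}\right) = \left(-32\right) \left(- \frac{1}{28285}\right) = \frac{32}{28285}$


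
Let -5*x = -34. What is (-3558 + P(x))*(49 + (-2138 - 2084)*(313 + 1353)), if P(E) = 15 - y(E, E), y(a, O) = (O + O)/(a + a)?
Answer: 24927797832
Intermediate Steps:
x = 34/5 (x = -1/5*(-34) = 34/5 ≈ 6.8000)
y(a, O) = O/a (y(a, O) = (2*O)/((2*a)) = (2*O)*(1/(2*a)) = O/a)
P(E) = 14 (P(E) = 15 - E/E = 15 - 1*1 = 15 - 1 = 14)
(-3558 + P(x))*(49 + (-2138 - 2084)*(313 + 1353)) = (-3558 + 14)*(49 + (-2138 - 2084)*(313 + 1353)) = -3544*(49 - 4222*1666) = -3544*(49 - 7033852) = -3544*(-7033803) = 24927797832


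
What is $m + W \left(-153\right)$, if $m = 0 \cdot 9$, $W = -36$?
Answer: $5508$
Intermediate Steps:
$m = 0$
$m + W \left(-153\right) = 0 - -5508 = 0 + 5508 = 5508$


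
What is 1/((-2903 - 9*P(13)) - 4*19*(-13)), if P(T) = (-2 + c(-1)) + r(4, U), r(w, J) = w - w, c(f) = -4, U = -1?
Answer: -1/1861 ≈ -0.00053735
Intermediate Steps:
r(w, J) = 0
P(T) = -6 (P(T) = (-2 - 4) + 0 = -6 + 0 = -6)
1/((-2903 - 9*P(13)) - 4*19*(-13)) = 1/((-2903 - 9*(-6)) - 4*19*(-13)) = 1/((-2903 + 54) - 76*(-13)) = 1/(-2849 + 988) = 1/(-1861) = -1/1861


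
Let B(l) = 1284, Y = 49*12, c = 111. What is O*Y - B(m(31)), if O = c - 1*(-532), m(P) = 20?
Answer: 376800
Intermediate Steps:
Y = 588
O = 643 (O = 111 - 1*(-532) = 111 + 532 = 643)
O*Y - B(m(31)) = 643*588 - 1*1284 = 378084 - 1284 = 376800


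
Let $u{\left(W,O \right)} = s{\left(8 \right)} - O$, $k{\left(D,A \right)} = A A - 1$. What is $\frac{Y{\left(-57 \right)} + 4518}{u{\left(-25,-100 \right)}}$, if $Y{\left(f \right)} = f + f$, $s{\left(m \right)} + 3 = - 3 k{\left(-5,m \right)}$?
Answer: $- \frac{1101}{23} \approx -47.87$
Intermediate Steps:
$k{\left(D,A \right)} = -1 + A^{2}$ ($k{\left(D,A \right)} = A^{2} - 1 = -1 + A^{2}$)
$s{\left(m \right)} = - 3 m^{2}$ ($s{\left(m \right)} = -3 - 3 \left(-1 + m^{2}\right) = -3 - \left(-3 + 3 m^{2}\right) = - 3 m^{2}$)
$u{\left(W,O \right)} = -192 - O$ ($u{\left(W,O \right)} = - 3 \cdot 8^{2} - O = \left(-3\right) 64 - O = -192 - O$)
$Y{\left(f \right)} = 2 f$
$\frac{Y{\left(-57 \right)} + 4518}{u{\left(-25,-100 \right)}} = \frac{2 \left(-57\right) + 4518}{-192 - -100} = \frac{-114 + 4518}{-192 + 100} = \frac{4404}{-92} = 4404 \left(- \frac{1}{92}\right) = - \frac{1101}{23}$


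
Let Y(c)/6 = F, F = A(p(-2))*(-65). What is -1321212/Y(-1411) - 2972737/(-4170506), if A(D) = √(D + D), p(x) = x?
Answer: 2972737/4170506 - 110101*I/65 ≈ 0.7128 - 1693.9*I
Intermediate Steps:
A(D) = √2*√D (A(D) = √(2*D) = √2*√D)
F = -130*I (F = (√2*√(-2))*(-65) = (√2*(I*√2))*(-65) = (2*I)*(-65) = -130*I ≈ -130.0*I)
Y(c) = -780*I (Y(c) = 6*(-130*I) = -780*I)
-1321212/Y(-1411) - 2972737/(-4170506) = -1321212*I/780 - 2972737/(-4170506) = -110101*I/65 - 2972737*(-1/4170506) = -110101*I/65 + 2972737/4170506 = 2972737/4170506 - 110101*I/65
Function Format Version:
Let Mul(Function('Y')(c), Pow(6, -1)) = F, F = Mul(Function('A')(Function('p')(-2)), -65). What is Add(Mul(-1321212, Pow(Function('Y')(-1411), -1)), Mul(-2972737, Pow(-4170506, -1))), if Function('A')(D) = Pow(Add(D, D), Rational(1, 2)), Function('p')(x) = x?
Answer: Add(Rational(2972737, 4170506), Mul(Rational(-110101, 65), I)) ≈ Add(0.71280, Mul(-1693.9, I))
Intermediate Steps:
Function('A')(D) = Mul(Pow(2, Rational(1, 2)), Pow(D, Rational(1, 2))) (Function('A')(D) = Pow(Mul(2, D), Rational(1, 2)) = Mul(Pow(2, Rational(1, 2)), Pow(D, Rational(1, 2))))
F = Mul(-130, I) (F = Mul(Mul(Pow(2, Rational(1, 2)), Pow(-2, Rational(1, 2))), -65) = Mul(Mul(Pow(2, Rational(1, 2)), Mul(I, Pow(2, Rational(1, 2)))), -65) = Mul(Mul(2, I), -65) = Mul(-130, I) ≈ Mul(-130.00, I))
Function('Y')(c) = Mul(-780, I) (Function('Y')(c) = Mul(6, Mul(-130, I)) = Mul(-780, I))
Add(Mul(-1321212, Pow(Function('Y')(-1411), -1)), Mul(-2972737, Pow(-4170506, -1))) = Add(Mul(-1321212, Pow(Mul(-780, I), -1)), Mul(-2972737, Pow(-4170506, -1))) = Add(Mul(-1321212, Mul(Rational(1, 780), I)), Mul(-2972737, Rational(-1, 4170506))) = Add(Mul(Rational(-110101, 65), I), Rational(2972737, 4170506)) = Add(Rational(2972737, 4170506), Mul(Rational(-110101, 65), I))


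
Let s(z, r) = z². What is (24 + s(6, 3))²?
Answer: 3600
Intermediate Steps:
(24 + s(6, 3))² = (24 + 6²)² = (24 + 36)² = 60² = 3600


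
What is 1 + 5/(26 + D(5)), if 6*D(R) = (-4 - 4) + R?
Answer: 61/51 ≈ 1.1961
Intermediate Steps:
D(R) = -4/3 + R/6 (D(R) = ((-4 - 4) + R)/6 = (-8 + R)/6 = -4/3 + R/6)
1 + 5/(26 + D(5)) = 1 + 5/(26 + (-4/3 + (1/6)*5)) = 1 + 5/(26 + (-4/3 + 5/6)) = 1 + 5/(26 - 1/2) = 1 + 5/(51/2) = 1 + (2/51)*5 = 1 + 10/51 = 61/51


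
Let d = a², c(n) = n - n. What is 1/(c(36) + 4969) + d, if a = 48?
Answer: 11448577/4969 ≈ 2304.0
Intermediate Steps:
c(n) = 0
d = 2304 (d = 48² = 2304)
1/(c(36) + 4969) + d = 1/(0 + 4969) + 2304 = 1/4969 + 2304 = 11448577/4969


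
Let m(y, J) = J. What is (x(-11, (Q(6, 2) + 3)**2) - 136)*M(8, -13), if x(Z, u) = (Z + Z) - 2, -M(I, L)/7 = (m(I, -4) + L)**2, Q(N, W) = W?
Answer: 323680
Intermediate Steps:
M(I, L) = -7*(-4 + L)**2
x(Z, u) = -2 + 2*Z (x(Z, u) = 2*Z - 2 = -2 + 2*Z)
(x(-11, (Q(6, 2) + 3)**2) - 136)*M(8, -13) = ((-2 + 2*(-11)) - 136)*(-7*(-4 - 13)**2) = ((-2 - 22) - 136)*(-7*(-17)**2) = (-24 - 136)*(-7*289) = -160*(-2023) = 323680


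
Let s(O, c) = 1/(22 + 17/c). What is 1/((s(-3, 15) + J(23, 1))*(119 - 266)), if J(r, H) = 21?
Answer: -347/1073394 ≈ -0.00032327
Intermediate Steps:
1/((s(-3, 15) + J(23, 1))*(119 - 266)) = 1/((15/(17 + 22*15) + 21)*(119 - 266)) = 1/((15/(17 + 330) + 21)*(-147)) = 1/((15/347 + 21)*(-147)) = 1/((7302/347)*(-147)) = 1/(-1073394/347) = -347/1073394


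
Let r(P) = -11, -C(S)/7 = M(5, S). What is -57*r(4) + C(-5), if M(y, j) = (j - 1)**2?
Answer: 375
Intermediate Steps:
M(y, j) = (-1 + j)**2
C(S) = -7*(-1 + S)**2
-57*r(4) + C(-5) = -57*(-11) - 7*(-1 - 5)**2 = 627 - 7*(-6)**2 = 627 - 7*36 = 627 - 252 = 375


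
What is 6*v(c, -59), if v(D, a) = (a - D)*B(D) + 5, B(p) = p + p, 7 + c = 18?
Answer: -9210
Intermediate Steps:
c = 11 (c = -7 + 18 = 11)
B(p) = 2*p
v(D, a) = 5 + 2*D*(a - D) (v(D, a) = (a - D)*(2*D) + 5 = 2*D*(a - D) + 5 = 5 + 2*D*(a - D))
6*v(c, -59) = 6*(5 - 2*11**2 + 2*11*(-59)) = 6*(5 - 2*121 - 1298) = 6*(5 - 242 - 1298) = 6*(-1535) = -9210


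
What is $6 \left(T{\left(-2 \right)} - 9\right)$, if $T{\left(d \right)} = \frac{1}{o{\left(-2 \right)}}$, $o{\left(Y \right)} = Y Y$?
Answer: $- \frac{105}{2} \approx -52.5$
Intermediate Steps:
$o{\left(Y \right)} = Y^{2}$
$T{\left(d \right)} = \frac{1}{4}$ ($T{\left(d \right)} = \frac{1}{\left(-2\right)^{2}} = \frac{1}{4}$)
$6 \left(T{\left(-2 \right)} - 9\right) = 6 \left(\frac{1}{4} - 9\right) = 6 \left(- \frac{35}{4}\right) = - \frac{105}{2}$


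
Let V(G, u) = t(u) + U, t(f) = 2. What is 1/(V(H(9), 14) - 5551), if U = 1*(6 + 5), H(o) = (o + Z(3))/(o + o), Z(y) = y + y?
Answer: -1/5538 ≈ -0.00018057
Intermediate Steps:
Z(y) = 2*y
H(o) = (6 + o)/(2*o) (H(o) = (o + 2*3)/(o + o) = (o + 6)/((2*o)) = (6 + o)*(1/(2*o)) = (6 + o)/(2*o))
U = 11 (U = 1*11 = 11)
V(G, u) = 13 (V(G, u) = 2 + 11 = 13)
1/(V(H(9), 14) - 5551) = 1/(13 - 5551) = 1/(-5538) = -1/5538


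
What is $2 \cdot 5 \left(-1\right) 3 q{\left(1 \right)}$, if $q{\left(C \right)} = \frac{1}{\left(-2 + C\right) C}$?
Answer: $30$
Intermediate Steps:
$q{\left(C \right)} = \frac{1}{C \left(-2 + C\right)}$
$2 \cdot 5 \left(-1\right) 3 q{\left(1 \right)} = 2 \cdot 5 \left(-1\right) 3 \frac{1}{1 \left(-2 + 1\right)} = 2 \left(\left(-5\right) 3\right) 1 \frac{1}{-1} = 2 \left(-15\right) 1 \left(-1\right) = \left(-30\right) \left(-1\right) = 30$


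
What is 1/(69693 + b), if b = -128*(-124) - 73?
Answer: 1/85492 ≈ 1.1697e-5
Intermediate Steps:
b = 15799 (b = 15872 - 73 = 15799)
1/(69693 + b) = 1/(69693 + 15799) = 1/85492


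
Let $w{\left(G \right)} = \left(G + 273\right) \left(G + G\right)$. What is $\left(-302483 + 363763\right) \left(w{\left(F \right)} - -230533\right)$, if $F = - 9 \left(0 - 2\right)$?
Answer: $14769031520$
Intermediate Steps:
$F = 18$ ($F = \left(-9\right) \left(-2\right) = 18$)
$w{\left(G \right)} = 2 G \left(273 + G\right)$ ($w{\left(G \right)} = \left(273 + G\right) 2 G = 2 G \left(273 + G\right)$)
$\left(-302483 + 363763\right) \left(w{\left(F \right)} - -230533\right) = \left(-302483 + 363763\right) \left(2 \cdot 18 \left(273 + 18\right) - -230533\right) = 61280 \left(2 \cdot 18 \cdot 291 + \left(-11385 + 241918\right)\right) = 61280 \left(10476 + 230533\right) = 61280 \cdot 241009 = 14769031520$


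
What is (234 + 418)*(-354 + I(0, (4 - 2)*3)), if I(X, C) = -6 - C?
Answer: -238632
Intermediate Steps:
(234 + 418)*(-354 + I(0, (4 - 2)*3)) = (234 + 418)*(-354 + (-6 - (4 - 2)*3)) = 652*(-354 + (-6 - 2*3)) = 652*(-354 + (-6 - 1*6)) = 652*(-354 + (-6 - 6)) = 652*(-354 - 12) = 652*(-366) = -238632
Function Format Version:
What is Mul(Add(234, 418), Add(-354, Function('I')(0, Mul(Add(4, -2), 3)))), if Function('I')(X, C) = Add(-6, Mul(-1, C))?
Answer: -238632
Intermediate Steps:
Mul(Add(234, 418), Add(-354, Function('I')(0, Mul(Add(4, -2), 3)))) = Mul(Add(234, 418), Add(-354, Add(-6, Mul(-1, Mul(Add(4, -2), 3))))) = Mul(652, Add(-354, Add(-6, Mul(-1, Mul(2, 3))))) = Mul(652, Add(-354, Add(-6, Mul(-1, 6)))) = Mul(652, Add(-354, Add(-6, -6))) = Mul(652, Add(-354, -12)) = Mul(652, -366) = -238632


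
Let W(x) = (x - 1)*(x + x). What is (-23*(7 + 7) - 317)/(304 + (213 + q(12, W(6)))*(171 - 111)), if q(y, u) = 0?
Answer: -639/13084 ≈ -0.048838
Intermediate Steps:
W(x) = 2*x*(-1 + x) (W(x) = (-1 + x)*(2*x) = 2*x*(-1 + x))
(-23*(7 + 7) - 317)/(304 + (213 + q(12, W(6)))*(171 - 111)) = (-23*(7 + 7) - 317)/(304 + (213 + 0)*(171 - 111)) = (-23*14 - 317)/(304 + 213*60) = (-322 - 317)/(304 + 12780) = -639/13084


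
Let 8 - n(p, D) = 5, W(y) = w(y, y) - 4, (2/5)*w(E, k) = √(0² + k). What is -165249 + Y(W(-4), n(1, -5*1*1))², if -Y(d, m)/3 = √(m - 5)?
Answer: -165267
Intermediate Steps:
w(E, k) = 5*√k/2 (w(E, k) = 5*√(0² + k)/2 = 5*√(0 + k)/2 = 5*√k/2)
W(y) = -4 + 5*√y/2 (W(y) = 5*√y/2 - 4 = -4 + 5*√y/2)
n(p, D) = 3 (n(p, D) = 8 - 1*5 = 8 - 5 = 3)
Y(d, m) = -3*√(-5 + m) (Y(d, m) = -3*√(m - 5) = -3*√(-5 + m))
-165249 + Y(W(-4), n(1, -5*1*1))² = -165249 + (-3*√(-5 + 3))² = -165249 + (-3*I*√2)² = -165249 - 18 = -165267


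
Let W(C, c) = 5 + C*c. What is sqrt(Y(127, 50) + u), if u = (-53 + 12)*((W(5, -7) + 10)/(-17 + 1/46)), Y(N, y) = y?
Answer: sqrt(1038730)/781 ≈ 1.3050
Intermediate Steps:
u = -37720/781 (u = (-53 + 12)*(((5 + 5*(-7)) + 10)/(-17 + 1/46)) = -41*((5 - 35) + 10)/(-17 + 1/46) = -41*(-30 + 10)/(-781/46) = -(-820)*(-46)/781 = -41*920/781 = -37720/781 ≈ -48.297)
sqrt(Y(127, 50) + u) = sqrt(50 - 37720/781) = sqrt(1330/781) = sqrt(1038730)/781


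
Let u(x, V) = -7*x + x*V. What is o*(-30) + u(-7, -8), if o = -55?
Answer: 1755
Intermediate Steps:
u(x, V) = -7*x + V*x
o*(-30) + u(-7, -8) = -55*(-30) - 7*(-7 - 8) = 1650 - 7*(-15) = 1650 + 105 = 1755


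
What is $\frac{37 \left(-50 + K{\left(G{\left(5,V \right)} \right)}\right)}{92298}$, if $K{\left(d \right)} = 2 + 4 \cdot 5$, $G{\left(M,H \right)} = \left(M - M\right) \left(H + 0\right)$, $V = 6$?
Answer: $- \frac{518}{46149} \approx -0.011225$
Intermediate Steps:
$G{\left(M,H \right)} = 0$ ($G{\left(M,H \right)} = 0 H = 0$)
$K{\left(d \right)} = 22$ ($K{\left(d \right)} = 2 + 20 = 22$)
$\frac{37 \left(-50 + K{\left(G{\left(5,V \right)} \right)}\right)}{92298} = \frac{37 \left(-50 + 22\right)}{92298} = 37 \left(-28\right) \frac{1}{92298} = \left(-1036\right) \frac{1}{92298} = - \frac{518}{46149}$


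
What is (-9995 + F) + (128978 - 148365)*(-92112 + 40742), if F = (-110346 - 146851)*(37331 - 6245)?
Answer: -6999325747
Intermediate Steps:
F = -7995225942 (F = -257197*31086 = -7995225942)
(-9995 + F) + (128978 - 148365)*(-92112 + 40742) = (-9995 - 7995225942) + (128978 - 148365)*(-92112 + 40742) = -7995235937 - 19387*(-51370) = -7995235937 + 995910190 = -6999325747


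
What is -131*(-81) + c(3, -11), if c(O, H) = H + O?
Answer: 10603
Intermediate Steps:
-131*(-81) + c(3, -11) = -131*(-81) + (-11 + 3) = 10611 - 8 = 10603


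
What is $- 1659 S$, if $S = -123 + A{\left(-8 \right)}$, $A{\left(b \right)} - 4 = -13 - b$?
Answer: $205716$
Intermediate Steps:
$A{\left(b \right)} = -9 - b$ ($A{\left(b \right)} = 4 - \left(13 + b\right) = -9 - b$)
$S = -124$ ($S = -123 - 1 = -124$)
$- 1659 S = \left(-1659\right) \left(-124\right) = 205716$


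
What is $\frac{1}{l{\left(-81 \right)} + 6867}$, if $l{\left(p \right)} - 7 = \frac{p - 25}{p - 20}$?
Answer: $\frac{101}{694380} \approx 0.00014545$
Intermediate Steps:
$l{\left(p \right)} = 7 + \frac{-25 + p}{-20 + p}$ ($l{\left(p \right)} = 7 + \frac{p - 25}{p - 20} = 7 + \frac{-25 + p}{-20 + p}$)
$\frac{1}{l{\left(-81 \right)} + 6867} = \frac{1}{\frac{-165 + 8 \left(-81\right)}{-20 - 81} + 6867} = \frac{1}{\frac{-165 - 648}{-101} + 6867} = \frac{1}{\left(- \frac{1}{101}\right) \left(-813\right) + 6867} = \frac{1}{\frac{813}{101} + 6867} = \frac{1}{\frac{694380}{101}} = \frac{101}{694380}$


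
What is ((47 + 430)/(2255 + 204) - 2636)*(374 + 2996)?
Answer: -21842476390/2459 ≈ -8.8827e+6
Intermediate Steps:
((47 + 430)/(2255 + 204) - 2636)*(374 + 2996) = (477/2459 - 2636)*3370 = -6481447/2459*3370 = -21842476390/2459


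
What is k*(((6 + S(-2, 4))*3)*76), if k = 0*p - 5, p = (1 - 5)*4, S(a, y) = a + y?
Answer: -9120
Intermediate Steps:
p = -16 (p = -4*4 = -16)
k = -5 (k = 0*(-16) - 5 = 0 - 5 = -5)
k*(((6 + S(-2, 4))*3)*76) = -5*(6 + (-2 + 4))*3*76 = -5*(6 + 2)*3*76 = -5*8*3*76 = -120*76 = -5*1824 = -9120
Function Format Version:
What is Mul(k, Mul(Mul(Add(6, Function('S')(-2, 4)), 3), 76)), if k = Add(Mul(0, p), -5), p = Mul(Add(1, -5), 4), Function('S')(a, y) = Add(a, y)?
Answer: -9120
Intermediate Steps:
p = -16 (p = Mul(-4, 4) = -16)
k = -5 (k = Add(Mul(0, -16), -5) = Add(0, -5) = -5)
Mul(k, Mul(Mul(Add(6, Function('S')(-2, 4)), 3), 76)) = Mul(-5, Mul(Mul(Add(6, Add(-2, 4)), 3), 76)) = Mul(-5, Mul(Mul(Add(6, 2), 3), 76)) = Mul(-5, Mul(Mul(8, 3), 76)) = Mul(-5, Mul(24, 76)) = Mul(-5, 1824) = -9120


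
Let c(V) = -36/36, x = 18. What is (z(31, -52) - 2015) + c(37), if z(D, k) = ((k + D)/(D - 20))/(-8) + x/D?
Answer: -5497413/2728 ≈ -2015.2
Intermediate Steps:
c(V) = -1 (c(V) = -36*1/36 = -1)
z(D, k) = 18/D - (D + k)/(8*(-20 + D)) (z(D, k) = ((k + D)/(D - 20))/(-8) + 18/D = ((D + k)/(-20 + D))*(-1/8) + 18/D = -(D + k)/(8*(-20 + D)) + 18/D = 18/D - (D + k)/(8*(-20 + D)))
(z(31, -52) - 2015) + c(37) = ((1/8)*(-2880 - 1*31**2 + 144*31 - 1*31*(-52))/(31*(-20 + 31)) - 2015) - 1 = ((1/8)*(1/31)*(-2880 - 1*961 + 4464 + 1612)/11 - 2015) - 1 = ((1/8)*(1/31)*(1/11)*(-2880 - 961 + 4464 + 1612) - 2015) - 1 = ((1/8)*(1/31)*(1/11)*2235 - 2015) - 1 = (2235/2728 - 2015) - 1 = -5494685/2728 - 1 = -5497413/2728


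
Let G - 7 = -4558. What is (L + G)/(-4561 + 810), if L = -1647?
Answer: 6198/3751 ≈ 1.6524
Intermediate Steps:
G = -4551 (G = 7 - 4558 = -4551)
(L + G)/(-4561 + 810) = (-1647 - 4551)/(-4561 + 810) = -6198/(-3751) = -6198*(-1/3751) = 6198/3751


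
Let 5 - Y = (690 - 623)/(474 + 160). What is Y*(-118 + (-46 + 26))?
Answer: -214107/317 ≈ -675.42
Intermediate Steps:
Y = 3103/634 (Y = 5 - (690 - 623)/(474 + 160) = 5 - 67/634 = 3103/634 ≈ 4.8943)
Y*(-118 + (-46 + 26)) = 3103*(-118 + (-46 + 26))/634 = 3103*(-118 - 20)/634 = (3103/634)*(-138) = -214107/317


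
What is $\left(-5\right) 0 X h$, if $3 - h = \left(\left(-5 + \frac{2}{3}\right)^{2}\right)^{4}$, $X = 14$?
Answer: $0$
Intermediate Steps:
$h = - \frac{815711038}{6561}$ ($h = 3 - \left(\left(-5 + \frac{2}{3}\right)^{2}\right)^{4} = 3 - \left(\left(- \frac{13}{3}\right)^{2}\right)^{4} = 3 - \left(\frac{169}{9}\right)^{4} = 3 - \frac{815730721}{6561} = - \frac{815711038}{6561} \approx -1.2433 \cdot 10^{5}$)
$\left(-5\right) 0 X h = \left(-5\right) 0 \cdot 14 \left(- \frac{815711038}{6561}\right) = 0 \cdot 14 \left(- \frac{815711038}{6561}\right) = 0 \left(- \frac{815711038}{6561}\right) = 0$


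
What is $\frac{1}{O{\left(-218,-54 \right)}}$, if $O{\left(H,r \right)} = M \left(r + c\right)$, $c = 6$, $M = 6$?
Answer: $- \frac{1}{288} \approx -0.0034722$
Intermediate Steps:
$O{\left(H,r \right)} = 36 + 6 r$ ($O{\left(H,r \right)} = 6 \left(r + 6\right) = 6 \left(6 + r\right) = 36 + 6 r$)
$\frac{1}{O{\left(-218,-54 \right)}} = \frac{1}{36 + 6 \left(-54\right)} = \frac{1}{36 - 324} = \frac{1}{-288} = - \frac{1}{288}$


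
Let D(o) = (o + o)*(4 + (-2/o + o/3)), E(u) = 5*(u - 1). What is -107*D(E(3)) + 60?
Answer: -45616/3 ≈ -15205.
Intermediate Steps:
E(u) = -5 + 5*u (E(u) = 5*(-1 + u) = -5 + 5*u)
D(o) = 2*o*(4 - 2/o + o/3) (D(o) = (2*o)*(4 + (-2/o + o*(⅓))) = (2*o)*(4 + (-2/o + o/3)) = (2*o)*(4 - 2/o + o/3) = 2*o*(4 - 2/o + o/3))
-107*D(E(3)) + 60 = -107*(-4 + 8*(-5 + 5*3) + 2*(-5 + 5*3)²/3) + 60 = -107*(-4 + 8*(-5 + 15) + 2*(-5 + 15)²/3) + 60 = -107*(-4 + 8*10 + (⅔)*10²) + 60 = -107*(-4 + 80 + (⅔)*100) + 60 = -107*(-4 + 80 + 200/3) + 60 = -107*428/3 + 60 = -45796/3 + 60 = -45616/3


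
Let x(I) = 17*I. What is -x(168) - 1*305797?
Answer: -308653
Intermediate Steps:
-x(168) - 1*305797 = -17*168 - 1*305797 = -1*2856 - 305797 = -2856 - 305797 = -308653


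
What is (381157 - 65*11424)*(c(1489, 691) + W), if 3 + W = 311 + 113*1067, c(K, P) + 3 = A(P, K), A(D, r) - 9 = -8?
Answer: -43685310431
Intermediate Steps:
A(D, r) = 1 (A(D, r) = 9 - 8 = 1)
c(K, P) = -2 (c(K, P) = -3 + 1 = -2)
W = 120879 (W = -3 + (311 + 113*1067) = -3 + (311 + 120571) = -3 + 120882 = 120879)
(381157 - 65*11424)*(c(1489, 691) + W) = (381157 - 65*11424)*(-2 + 120879) = (381157 - 742560)*120877 = -361403*120877 = -43685310431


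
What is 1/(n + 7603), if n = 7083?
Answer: 1/14686 ≈ 6.8092e-5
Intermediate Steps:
1/(n + 7603) = 1/(7083 + 7603) = 1/14686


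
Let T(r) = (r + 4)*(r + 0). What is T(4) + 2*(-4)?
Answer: 24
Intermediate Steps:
T(r) = r*(4 + r) (T(r) = (4 + r)*r = r*(4 + r))
T(4) + 2*(-4) = 4*(4 + 4) + 2*(-4) = 4*8 - 8 = 32 - 8 = 24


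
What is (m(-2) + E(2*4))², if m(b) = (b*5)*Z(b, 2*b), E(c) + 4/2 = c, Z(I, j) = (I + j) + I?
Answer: 7396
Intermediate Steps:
Z(I, j) = j + 2*I
E(c) = -2 + c
m(b) = 20*b² (m(b) = (b*5)*(2*b + 2*b) = (5*b)*(4*b) = 20*b²)
(m(-2) + E(2*4))² = (20*(-2)² + (-2 + 2*4))² = (20*4 + (-2 + 8))² = (80 + 6)² = 86² = 7396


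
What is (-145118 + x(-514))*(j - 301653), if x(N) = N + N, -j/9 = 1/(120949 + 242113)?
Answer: 1143266142466305/25933 ≈ 4.4085e+10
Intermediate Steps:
j = -9/363062 (j = -9/(120949 + 242113) = -9/363062 ≈ -2.4789e-5)
x(N) = 2*N
(-145118 + x(-514))*(j - 301653) = (-145118 + 2*(-514))*(-9/363062 - 301653) = (-145118 - 1028)*(-109518741495/363062) = -146146*(-109518741495/363062) = 1143266142466305/25933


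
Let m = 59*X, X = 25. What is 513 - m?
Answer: -962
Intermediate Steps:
m = 1475 (m = 59*25 = 1475)
513 - m = 513 - 1*1475 = 513 - 1475 = -962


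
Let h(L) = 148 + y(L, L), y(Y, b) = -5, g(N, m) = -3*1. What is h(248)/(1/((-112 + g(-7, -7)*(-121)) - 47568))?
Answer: -6766331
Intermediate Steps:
g(N, m) = -3
h(L) = 143 (h(L) = 148 - 5 = 143)
h(248)/(1/((-112 + g(-7, -7)*(-121)) - 47568)) = 143/(1/((-112 - 3*(-121)) - 47568)) = 143/(1/((-112 + 363) - 47568)) = 143/(1/(251 - 47568)) = 143/(1/(-47317)) = 143/(-1/47317) = 143*(-47317) = -6766331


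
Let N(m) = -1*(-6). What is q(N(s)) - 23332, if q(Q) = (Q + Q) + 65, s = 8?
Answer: -23255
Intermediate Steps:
N(m) = 6
q(Q) = 65 + 2*Q (q(Q) = 2*Q + 65 = 65 + 2*Q)
q(N(s)) - 23332 = (65 + 2*6) - 23332 = (65 + 12) - 23332 = 77 - 23332 = -23255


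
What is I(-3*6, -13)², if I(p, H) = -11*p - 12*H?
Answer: 125316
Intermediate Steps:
I(p, H) = -12*H - 11*p
I(-3*6, -13)² = (-12*(-13) - (-33)*6)² = (156 - 11*(-18))² = (156 + 198)² = 354² = 125316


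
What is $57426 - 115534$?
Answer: $-58108$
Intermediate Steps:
$57426 - 115534 = -58108$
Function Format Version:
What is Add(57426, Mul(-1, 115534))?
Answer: -58108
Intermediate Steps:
Add(57426, Mul(-1, 115534)) = Add(57426, -115534) = -58108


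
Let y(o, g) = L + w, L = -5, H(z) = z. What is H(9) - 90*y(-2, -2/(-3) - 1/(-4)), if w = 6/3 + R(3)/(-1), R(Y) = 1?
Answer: 369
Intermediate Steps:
w = 1 (w = 6/3 + 1/(-1) = 6*(⅓) + 1*(-1) = 2 - 1 = 1)
y(o, g) = -4 (y(o, g) = -5 + 1 = -4)
H(9) - 90*y(-2, -2/(-3) - 1/(-4)) = 9 - 90*(-4) = 9 + 360 = 369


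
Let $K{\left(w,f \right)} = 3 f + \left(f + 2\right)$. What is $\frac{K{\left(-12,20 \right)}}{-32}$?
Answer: $- \frac{41}{16} \approx -2.5625$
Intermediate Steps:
$K{\left(w,f \right)} = 2 + 4 f$ ($K{\left(w,f \right)} = 3 f + \left(2 + f\right) = 2 + 4 f$)
$\frac{K{\left(-12,20 \right)}}{-32} = \frac{2 + 4 \cdot 20}{-32} = \left(2 + 80\right) \left(- \frac{1}{32}\right) = 82 \left(- \frac{1}{32}\right) = - \frac{41}{16}$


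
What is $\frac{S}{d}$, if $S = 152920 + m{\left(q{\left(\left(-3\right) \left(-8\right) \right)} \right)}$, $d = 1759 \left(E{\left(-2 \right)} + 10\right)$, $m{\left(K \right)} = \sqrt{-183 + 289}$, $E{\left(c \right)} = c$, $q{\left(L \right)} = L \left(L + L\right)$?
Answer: $\frac{19115}{1759} + \frac{\sqrt{106}}{14072} \approx 10.868$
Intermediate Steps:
$q{\left(L \right)} = 2 L^{2}$ ($q{\left(L \right)} = L 2 L = 2 L^{2}$)
$m{\left(K \right)} = \sqrt{106}$
$d = 14072$ ($d = 1759 \left(-2 + 10\right) = 1759 \cdot 8 = 14072$)
$S = 152920 + \sqrt{106} \approx 1.5293 \cdot 10^{5}$
$\frac{S}{d} = \frac{152920 + \sqrt{106}}{14072} = \left(152920 + \sqrt{106}\right) \frac{1}{14072} = \frac{19115}{1759} + \frac{\sqrt{106}}{14072}$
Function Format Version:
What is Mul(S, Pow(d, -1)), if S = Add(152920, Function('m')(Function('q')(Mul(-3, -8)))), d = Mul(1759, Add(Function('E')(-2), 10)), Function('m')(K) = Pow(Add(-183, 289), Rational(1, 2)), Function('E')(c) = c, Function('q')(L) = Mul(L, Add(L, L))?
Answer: Add(Rational(19115, 1759), Mul(Rational(1, 14072), Pow(106, Rational(1, 2)))) ≈ 10.868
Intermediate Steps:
Function('q')(L) = Mul(2, Pow(L, 2)) (Function('q')(L) = Mul(L, Mul(2, L)) = Mul(2, Pow(L, 2)))
Function('m')(K) = Pow(106, Rational(1, 2))
d = 14072 (d = Mul(1759, Add(-2, 10)) = Mul(1759, 8) = 14072)
S = Add(152920, Pow(106, Rational(1, 2))) ≈ 1.5293e+5
Mul(S, Pow(d, -1)) = Mul(Add(152920, Pow(106, Rational(1, 2))), Pow(14072, -1)) = Mul(Add(152920, Pow(106, Rational(1, 2))), Rational(1, 14072)) = Add(Rational(19115, 1759), Mul(Rational(1, 14072), Pow(106, Rational(1, 2))))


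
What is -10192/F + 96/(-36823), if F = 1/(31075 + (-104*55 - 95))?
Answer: -9480078404256/36823 ≈ -2.5745e+8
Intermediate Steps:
F = 1/25260 (F = 1/(31075 + (-5720 - 95)) = 1/(31075 - 5815) = 1/25260 ≈ 3.9588e-5)
-10192/F + 96/(-36823) = -10192/1/25260 + 96/(-36823) = -10192*25260 + 96*(-1/36823) = -257449920 - 96/36823 = -9480078404256/36823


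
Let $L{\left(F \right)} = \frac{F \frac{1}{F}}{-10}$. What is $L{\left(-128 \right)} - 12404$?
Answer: $- \frac{124041}{10} \approx -12404.0$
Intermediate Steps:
$L{\left(F \right)} = - \frac{1}{10}$ ($L{\left(F \right)} = 1 \left(- \frac{1}{10}\right) = - \frac{1}{10}$)
$L{\left(-128 \right)} - 12404 = - \frac{1}{10} - 12404 = - \frac{124041}{10}$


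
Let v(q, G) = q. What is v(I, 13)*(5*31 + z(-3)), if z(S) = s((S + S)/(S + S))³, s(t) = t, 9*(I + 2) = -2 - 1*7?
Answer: -468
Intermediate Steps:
I = -3 (I = -2 + (-2 - 1*7)/9 = -2 + (-2 - 7)/9 = -2 + (⅑)*(-9) = -2 - 1 = -3)
z(S) = 1 (z(S) = ((S + S)/(S + S))³ = ((2*S)/((2*S)))³ = ((2*S)*(1/(2*S)))³ = 1³ = 1)
v(I, 13)*(5*31 + z(-3)) = -3*(5*31 + 1) = -3*(155 + 1) = -3*156 = -468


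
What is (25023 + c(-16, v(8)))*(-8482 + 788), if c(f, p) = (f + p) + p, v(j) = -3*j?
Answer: -192034546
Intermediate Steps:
c(f, p) = f + 2*p
(25023 + c(-16, v(8)))*(-8482 + 788) = (25023 + (-16 + 2*(-3*8)))*(-8482 + 788) = (25023 + (-16 + 2*(-24)))*(-7694) = (25023 + (-16 - 48))*(-7694) = (25023 - 64)*(-7694) = 24959*(-7694) = -192034546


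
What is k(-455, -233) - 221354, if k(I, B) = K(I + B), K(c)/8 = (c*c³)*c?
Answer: -1233196201238698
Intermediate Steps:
K(c) = 8*c⁵ (K(c) = 8*((c*c³)*c) = 8*(c⁴*c) = 8*c⁵)
k(I, B) = 8*(B + I)⁵ (k(I, B) = 8*(I + B)⁵ = 8*(B + I)⁵)
k(-455, -233) - 221354 = 8*(-233 - 455)⁵ - 221354 = 8*(-688)⁵ - 221354 = 8*(-154149525127168) - 221354 = -1233196201017344 - 221354 = -1233196201238698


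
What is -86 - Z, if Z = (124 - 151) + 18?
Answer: -77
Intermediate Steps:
Z = -9 (Z = -27 + 18 = -9)
-86 - Z = -86 - 1*(-9) = -86 + 9 = -77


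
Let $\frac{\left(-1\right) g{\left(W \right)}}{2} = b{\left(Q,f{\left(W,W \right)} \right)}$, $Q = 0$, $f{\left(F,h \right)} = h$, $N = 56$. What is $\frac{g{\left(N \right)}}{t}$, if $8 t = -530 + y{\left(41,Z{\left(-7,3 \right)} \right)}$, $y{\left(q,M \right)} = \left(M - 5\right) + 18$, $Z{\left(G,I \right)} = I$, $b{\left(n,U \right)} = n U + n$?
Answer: $0$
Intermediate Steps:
$b{\left(n,U \right)} = n + U n$ ($b{\left(n,U \right)} = U n + n = n + U n$)
$g{\left(W \right)} = 0$ ($g{\left(W \right)} = - 2 \cdot 0 \left(1 + W\right) = \left(-2\right) 0 = 0$)
$y{\left(q,M \right)} = 13 + M$ ($y{\left(q,M \right)} = \left(-5 + M\right) + 18 = 13 + M$)
$t = - \frac{257}{4}$ ($t = \frac{-530 + \left(13 + 3\right)}{8} = \frac{-530 + 16}{8} = \frac{1}{8} \left(-514\right) = - \frac{257}{4} \approx -64.25$)
$\frac{g{\left(N \right)}}{t} = \frac{0}{- \frac{257}{4}} = 0 \left(- \frac{4}{257}\right) = 0$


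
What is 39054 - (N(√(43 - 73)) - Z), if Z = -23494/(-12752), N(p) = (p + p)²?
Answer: 249785171/6376 ≈ 39176.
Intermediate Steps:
N(p) = 4*p² (N(p) = (2*p)² = 4*p²)
Z = 11747/6376 (Z = -23494*(-1/12752) = 11747/6376 ≈ 1.8424)
39054 - (N(√(43 - 73)) - Z) = 39054 - (4*(√(43 - 73))² - 1*11747/6376) = 39054 - (4*(√(-30))² - 11747/6376) = 39054 - (4*(I*√30)² - 11747/6376) = 39054 - (4*(-30) - 11747/6376) = 39054 - (-120 - 11747/6376) = 39054 - 1*(-776867/6376) = 39054 + 776867/6376 = 249785171/6376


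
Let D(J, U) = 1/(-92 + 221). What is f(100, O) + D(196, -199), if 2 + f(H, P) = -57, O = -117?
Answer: -7610/129 ≈ -58.992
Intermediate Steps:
D(J, U) = 1/129
f(H, P) = -59 (f(H, P) = -2 - 57 = -59)
f(100, O) + D(196, -199) = -59 + 1/129 = -7610/129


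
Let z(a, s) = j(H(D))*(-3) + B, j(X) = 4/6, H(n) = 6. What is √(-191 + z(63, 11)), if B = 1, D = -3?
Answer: 8*I*√3 ≈ 13.856*I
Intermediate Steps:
j(X) = ⅔ (j(X) = 4*(⅙) = ⅔)
z(a, s) = -1 (z(a, s) = (⅔)*(-3) + 1 = -2 + 1 = -1)
√(-191 + z(63, 11)) = √(-191 - 1) = √(-192) = 8*I*√3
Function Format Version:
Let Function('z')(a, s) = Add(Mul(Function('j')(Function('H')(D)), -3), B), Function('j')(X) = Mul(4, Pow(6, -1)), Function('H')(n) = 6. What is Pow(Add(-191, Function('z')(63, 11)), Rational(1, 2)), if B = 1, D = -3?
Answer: Mul(8, I, Pow(3, Rational(1, 2))) ≈ Mul(13.856, I)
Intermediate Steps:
Function('j')(X) = Rational(2, 3) (Function('j')(X) = Mul(4, Rational(1, 6)) = Rational(2, 3))
Function('z')(a, s) = -1 (Function('z')(a, s) = Add(Mul(Rational(2, 3), -3), 1) = Add(-2, 1) = -1)
Pow(Add(-191, Function('z')(63, 11)), Rational(1, 2)) = Pow(Add(-191, -1), Rational(1, 2)) = Pow(-192, Rational(1, 2)) = Mul(8, I, Pow(3, Rational(1, 2)))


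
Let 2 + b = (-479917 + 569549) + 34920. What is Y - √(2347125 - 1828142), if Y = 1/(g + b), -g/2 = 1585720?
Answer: -1/3046890 - √518983 ≈ -720.40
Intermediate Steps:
g = -3171440 (g = -2*1585720 = -3171440)
b = 124550 (b = -2 + ((-479917 + 569549) + 34920) = -2 + (89632 + 34920) = -2 + 124552 = 124550)
Y = -1/3046890 (Y = 1/(-3171440 + 124550) = 1/(-3046890) = -1/3046890 ≈ -3.2820e-7)
Y - √(2347125 - 1828142) = -1/3046890 - √(2347125 - 1828142) = -1/3046890 - √518983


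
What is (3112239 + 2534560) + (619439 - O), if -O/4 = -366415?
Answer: 4800578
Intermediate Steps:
O = 1465660 (O = -4*(-366415) = 1465660)
(3112239 + 2534560) + (619439 - O) = (3112239 + 2534560) + (619439 - 1*1465660) = 5646799 + (619439 - 1465660) = 5646799 - 846221 = 4800578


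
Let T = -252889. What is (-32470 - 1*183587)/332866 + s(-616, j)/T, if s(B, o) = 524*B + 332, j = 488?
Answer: 4053451443/6475242298 ≈ 0.62599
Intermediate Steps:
s(B, o) = 332 + 524*B
(-32470 - 1*183587)/332866 + s(-616, j)/T = (-32470 - 1*183587)/332866 + (332 + 524*(-616))/(-252889) = (-32470 - 183587)*(1/332866) + (332 - 322784)*(-1/252889) = -216057*1/332866 - 322452*(-1/252889) = -216057/332866 + 24804/19453 = 4053451443/6475242298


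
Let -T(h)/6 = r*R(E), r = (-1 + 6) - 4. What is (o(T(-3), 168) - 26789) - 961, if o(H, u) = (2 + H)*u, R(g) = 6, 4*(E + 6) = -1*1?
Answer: -33462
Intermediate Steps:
E = -25/4 (E = -6 + (-1*1)/4 = -6 + (1/4)*(-1) = -6 - 1/4 = -25/4 ≈ -6.2500)
r = 1 (r = 5 - 4 = 1)
T(h) = -36 (T(h) = -6*6 = -36)
o(H, u) = u*(2 + H)
(o(T(-3), 168) - 26789) - 961 = (168*(2 - 36) - 26789) - 961 = (168*(-34) - 26789) - 961 = (-5712 - 26789) - 961 = -32501 - 961 = -33462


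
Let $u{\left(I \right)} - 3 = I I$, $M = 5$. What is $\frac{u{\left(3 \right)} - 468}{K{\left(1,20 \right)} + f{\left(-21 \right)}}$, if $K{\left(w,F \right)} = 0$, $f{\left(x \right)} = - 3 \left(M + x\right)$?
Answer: $- \frac{19}{2} \approx -9.5$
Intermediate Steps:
$u{\left(I \right)} = 3 + I^{2}$ ($u{\left(I \right)} = 3 + I I = 3 + I^{2}$)
$f{\left(x \right)} = -15 - 3 x$ ($f{\left(x \right)} = - 3 \left(5 + x\right) = -15 - 3 x$)
$\frac{u{\left(3 \right)} - 468}{K{\left(1,20 \right)} + f{\left(-21 \right)}} = \frac{\left(3 + 3^{2}\right) - 468}{0 - -48} = \frac{\left(3 + 9\right) - 468}{0 + \left(-15 + 63\right)} = \frac{12 - 468}{0 + 48} = - \frac{456}{48} = \left(-456\right) \frac{1}{48} = - \frac{19}{2}$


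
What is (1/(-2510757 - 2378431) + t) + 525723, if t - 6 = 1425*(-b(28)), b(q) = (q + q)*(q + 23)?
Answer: -17327629404349/4889188 ≈ -3.5441e+6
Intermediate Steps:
b(q) = 2*q*(23 + q) (b(q) = (2*q)*(23 + q) = 2*q*(23 + q))
t = -4069794 (t = 6 + 1425*(-2*28*(23 + 28)) = 6 + 1425*(-2*28*51) = 6 + 1425*(-1*2856) = 6 + 1425*(-2856) = 6 - 4069800 = -4069794)
(1/(-2510757 - 2378431) + t) + 525723 = (1/(-2510757 - 2378431) - 4069794) + 525723 = (1/(-4889188) - 4069794) + 525723 = (-1/4889188 - 4069794) + 525723 = -19897987987273/4889188 + 525723 = -17327629404349/4889188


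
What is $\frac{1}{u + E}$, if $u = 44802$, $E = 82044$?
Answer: $\frac{1}{126846} \approx 7.8836 \cdot 10^{-6}$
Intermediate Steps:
$\frac{1}{u + E} = \frac{1}{44802 + 82044} = \frac{1}{126846}$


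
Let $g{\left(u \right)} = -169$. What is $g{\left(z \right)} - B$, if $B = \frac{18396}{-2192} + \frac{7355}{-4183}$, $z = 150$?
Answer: $- \frac{364127839}{2292284} \approx -158.85$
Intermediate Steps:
$B = - \frac{23268157}{2292284}$ ($B = 18396 \left(- \frac{1}{2192}\right) + 7355 \left(- \frac{1}{4183}\right) = - \frac{4599}{548} - \frac{7355}{4183} = - \frac{23268157}{2292284} \approx -10.151$)
$g{\left(z \right)} - B = -169 - - \frac{23268157}{2292284} = -169 + \frac{23268157}{2292284} = - \frac{364127839}{2292284}$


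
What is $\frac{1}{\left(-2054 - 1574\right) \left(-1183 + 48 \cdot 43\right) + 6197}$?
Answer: $- \frac{1}{3190071} \approx -3.1347 \cdot 10^{-7}$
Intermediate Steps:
$\frac{1}{\left(-2054 - 1574\right) \left(-1183 + 48 \cdot 43\right) + 6197} = \frac{1}{- 3628 \left(-1183 + 2064\right) + 6197} = \frac{1}{\left(-3628\right) 881 + 6197} = \frac{1}{-3196268 + 6197} = \frac{1}{-3190071} = - \frac{1}{3190071}$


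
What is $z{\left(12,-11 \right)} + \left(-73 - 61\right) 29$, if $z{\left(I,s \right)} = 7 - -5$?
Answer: $-3874$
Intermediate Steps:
$z{\left(I,s \right)} = 12$ ($z{\left(I,s \right)} = 7 + 5 = 12$)
$z{\left(12,-11 \right)} + \left(-73 - 61\right) 29 = 12 + \left(-73 - 61\right) 29 = 12 - 3886 = -3874$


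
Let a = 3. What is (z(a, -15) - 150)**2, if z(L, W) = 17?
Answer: 17689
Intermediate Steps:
(z(a, -15) - 150)**2 = (17 - 150)**2 = (-133)**2 = 17689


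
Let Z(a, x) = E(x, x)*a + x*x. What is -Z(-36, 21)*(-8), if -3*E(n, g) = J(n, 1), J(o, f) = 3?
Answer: 3816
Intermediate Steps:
E(n, g) = -1 (E(n, g) = -⅓*3 = -1)
Z(a, x) = x² - a (Z(a, x) = -a + x*x = -a + x² = x² - a)
-Z(-36, 21)*(-8) = -(21² - 1*(-36))*(-8) = -(441 + 36)*(-8) = -1*477*(-8) = -477*(-8) = 3816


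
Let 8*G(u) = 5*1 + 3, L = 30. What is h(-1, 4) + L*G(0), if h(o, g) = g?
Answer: 34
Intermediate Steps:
G(u) = 1 (G(u) = (5*1 + 3)/8 = (5 + 3)/8 = (⅛)*8 = 1)
h(-1, 4) + L*G(0) = 4 + 30*1 = 4 + 30 = 34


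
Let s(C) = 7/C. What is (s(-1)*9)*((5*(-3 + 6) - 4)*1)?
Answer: -693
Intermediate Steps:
(s(-1)*9)*((5*(-3 + 6) - 4)*1) = ((7/(-1))*9)*((5*(-3 + 6) - 4)*1) = ((7*(-1))*9)*((5*3 - 4)*1) = (-7*9)*((15 - 4)*1) = -693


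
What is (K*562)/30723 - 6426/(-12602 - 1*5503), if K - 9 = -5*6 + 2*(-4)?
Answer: -1914692/10906665 ≈ -0.17555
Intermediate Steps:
K = -29 (K = 9 + (-5*6 + 2*(-4)) = 9 + (-30 - 8) = 9 - 38 = -29)
(K*562)/30723 - 6426/(-12602 - 1*5503) = -29*562/30723 - 6426/(-12602 - 1*5503) = -16298*1/30723 - 6426/(-12602 - 5503) = -16298/30723 - 6426/(-18105) = -16298/30723 - 6426*(-1/18105) = -16298/30723 + 126/355 = -1914692/10906665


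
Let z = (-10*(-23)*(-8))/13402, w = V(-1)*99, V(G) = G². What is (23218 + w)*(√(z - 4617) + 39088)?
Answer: 911414896 + 23317*I*√207325167337/6701 ≈ 9.1142e+8 + 1.5844e+6*I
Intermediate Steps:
w = 99 (w = (-1)²*99 = 1*99 = 99)
z = -920/6701 (z = (230*(-8))*(1/13402) = -1840*1/13402 = -920/6701 ≈ -0.13729)
(23218 + w)*(√(z - 4617) + 39088) = (23218 + 99)*(√(-920/6701 - 4617) + 39088) = 23317*(√(-30939437/6701) + 39088) = 23317*(I*√207325167337/6701 + 39088) = 23317*(39088 + I*√207325167337/6701) = 911414896 + 23317*I*√207325167337/6701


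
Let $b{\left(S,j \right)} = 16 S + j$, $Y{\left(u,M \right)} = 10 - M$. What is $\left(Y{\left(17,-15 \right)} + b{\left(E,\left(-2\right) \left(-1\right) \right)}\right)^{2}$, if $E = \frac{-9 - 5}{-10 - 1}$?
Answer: $\frac{271441}{121} \approx 2243.3$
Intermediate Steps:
$E = \frac{14}{11}$ ($E = - \frac{14}{-11} = \left(-14\right) \left(- \frac{1}{11}\right) = \frac{14}{11} \approx 1.2727$)
$b{\left(S,j \right)} = j + 16 S$
$\left(Y{\left(17,-15 \right)} + b{\left(E,\left(-2\right) \left(-1\right) \right)}\right)^{2} = \left(\left(10 - -15\right) + \left(\left(-2\right) \left(-1\right) + 16 \cdot \frac{14}{11}\right)\right)^{2} = \left(\left(10 + 15\right) + \left(2 + \frac{224}{11}\right)\right)^{2} = \left(25 + \frac{246}{11}\right)^{2} = \left(\frac{521}{11}\right)^{2} = \frac{271441}{121}$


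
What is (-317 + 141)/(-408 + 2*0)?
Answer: 22/51 ≈ 0.43137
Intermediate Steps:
(-317 + 141)/(-408 + 2*0) = -176/(-408 + 0) = -176/(-408) = -176*(-1/408) = 22/51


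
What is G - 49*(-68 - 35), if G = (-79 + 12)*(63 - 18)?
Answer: 2032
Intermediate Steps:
G = -3015 (G = -67*45 = -3015)
G - 49*(-68 - 35) = -3015 - 49*(-68 - 35) = -3015 - 49*(-103) = -3015 + 5047 = 2032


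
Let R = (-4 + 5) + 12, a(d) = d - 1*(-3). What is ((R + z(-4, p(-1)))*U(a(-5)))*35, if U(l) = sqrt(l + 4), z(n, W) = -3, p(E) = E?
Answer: 350*sqrt(2) ≈ 494.97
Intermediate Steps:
a(d) = 3 + d (a(d) = d + 3 = 3 + d)
U(l) = sqrt(4 + l)
R = 13 (R = 1 + 12 = 13)
((R + z(-4, p(-1)))*U(a(-5)))*35 = ((13 - 3)*sqrt(4 + (3 - 5)))*35 = (10*sqrt(4 - 2))*35 = (10*sqrt(2))*35 = 350*sqrt(2)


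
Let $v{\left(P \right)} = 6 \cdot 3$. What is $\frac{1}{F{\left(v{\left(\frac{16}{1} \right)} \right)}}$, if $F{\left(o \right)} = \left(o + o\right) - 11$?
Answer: $\frac{1}{25} \approx 0.04$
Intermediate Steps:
$v{\left(P \right)} = 18$
$F{\left(o \right)} = -11 + 2 o$ ($F{\left(o \right)} = 2 o - 11 = -11 + 2 o$)
$\frac{1}{F{\left(v{\left(\frac{16}{1} \right)} \right)}} = \frac{1}{-11 + 2 \cdot 18} = \frac{1}{-11 + 36} = \frac{1}{25}$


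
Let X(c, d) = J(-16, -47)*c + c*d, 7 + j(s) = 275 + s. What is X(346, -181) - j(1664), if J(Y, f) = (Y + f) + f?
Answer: -102618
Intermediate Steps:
J(Y, f) = Y + 2*f
j(s) = 268 + s (j(s) = -7 + (275 + s) = 268 + s)
X(c, d) = -110*c + c*d (X(c, d) = (-16 + 2*(-47))*c + c*d = (-16 - 94)*c + c*d = -110*c + c*d)
X(346, -181) - j(1664) = 346*(-110 - 181) - (268 + 1664) = 346*(-291) - 1*1932 = -100686 - 1932 = -102618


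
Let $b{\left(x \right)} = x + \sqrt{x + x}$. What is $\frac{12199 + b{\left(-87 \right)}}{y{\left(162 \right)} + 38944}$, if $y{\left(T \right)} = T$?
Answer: $\frac{6056}{19553} + \frac{i \sqrt{174}}{39106} \approx 0.30972 + 0.00033731 i$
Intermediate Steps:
$b{\left(x \right)} = x + \sqrt{2} \sqrt{x}$ ($b{\left(x \right)} = x + \sqrt{2 x} = x + \sqrt{2} \sqrt{x}$)
$\frac{12199 + b{\left(-87 \right)}}{y{\left(162 \right)} + 38944} = \frac{12199 - \left(87 - \sqrt{2} \sqrt{-87}\right)}{162 + 38944} = \frac{12199 - \left(87 - \sqrt{2} i \sqrt{87}\right)}{39106} = \left(12199 - \left(87 - i \sqrt{174}\right)\right) \frac{1}{39106} = \left(12112 + i \sqrt{174}\right) \frac{1}{39106} = \frac{6056}{19553} + \frac{i \sqrt{174}}{39106}$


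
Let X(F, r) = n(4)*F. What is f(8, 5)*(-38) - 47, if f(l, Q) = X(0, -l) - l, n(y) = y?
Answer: 257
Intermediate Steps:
X(F, r) = 4*F
f(l, Q) = -l (f(l, Q) = 4*0 - l = 0 - l = -l)
f(8, 5)*(-38) - 47 = -1*8*(-38) - 47 = -8*(-38) - 47 = 304 - 47 = 257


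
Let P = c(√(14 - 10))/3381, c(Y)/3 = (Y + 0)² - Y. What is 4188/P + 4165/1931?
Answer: 4557044443/1931 ≈ 2.3599e+6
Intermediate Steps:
c(Y) = -3*Y + 3*Y² (c(Y) = 3*((Y + 0)² - Y) = 3*(Y² - Y) = -3*Y + 3*Y²)
P = 2/1127 (P = (3*√(14 - 10)*(-1 + √(14 - 10)))/3381 = (3*√4*(-1 + √4))*(1/3381) = (3*2*(-1 + 2))*(1/3381) = (3*2*1)*(1/3381) = 6*(1/3381) = 2/1127 ≈ 0.0017746)
4188/P + 4165/1931 = 4188/(2/1127) + 4165/1931 = 4188*(1127/2) + 4165*(1/1931) = 2359938 + 4165/1931 = 4557044443/1931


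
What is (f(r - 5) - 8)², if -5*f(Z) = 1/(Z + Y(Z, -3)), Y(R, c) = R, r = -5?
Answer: 638401/10000 ≈ 63.840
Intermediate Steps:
f(Z) = -1/(10*Z) (f(Z) = -1/(5*(Z + Z)) = -1/(2*Z)/5 = -1/(10*Z))
(f(r - 5) - 8)² = (-1/(10*(-5 - 5)) - 8)² = (-⅒/(-10) - 8)² = (-⅒*(-⅒) - 8)² = (1/100 - 8)² = (-799/100)² = 638401/10000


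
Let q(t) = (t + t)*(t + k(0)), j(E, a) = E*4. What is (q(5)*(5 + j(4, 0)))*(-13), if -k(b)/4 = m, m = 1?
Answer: -2730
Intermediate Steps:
j(E, a) = 4*E
k(b) = -4 (k(b) = -4*1 = -4)
q(t) = 2*t*(-4 + t) (q(t) = (t + t)*(t - 4) = (2*t)*(-4 + t) = 2*t*(-4 + t))
(q(5)*(5 + j(4, 0)))*(-13) = ((2*5*(-4 + 5))*(5 + 4*4))*(-13) = ((2*5*1)*(5 + 16))*(-13) = (10*21)*(-13) = 210*(-13) = -2730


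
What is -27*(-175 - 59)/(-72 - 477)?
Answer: -702/61 ≈ -11.508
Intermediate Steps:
-27*(-175 - 59)/(-72 - 477) = -(-6318)/(-549) = -(-6318)*(-1)/549 = -27*26/61 = -702/61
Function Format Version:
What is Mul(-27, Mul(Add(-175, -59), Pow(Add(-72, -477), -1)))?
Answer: Rational(-702, 61) ≈ -11.508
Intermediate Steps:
Mul(-27, Mul(Add(-175, -59), Pow(Add(-72, -477), -1))) = Mul(-27, Mul(-234, Pow(-549, -1))) = Mul(-27, Mul(-234, Rational(-1, 549))) = Mul(-27, Rational(26, 61)) = Rational(-702, 61)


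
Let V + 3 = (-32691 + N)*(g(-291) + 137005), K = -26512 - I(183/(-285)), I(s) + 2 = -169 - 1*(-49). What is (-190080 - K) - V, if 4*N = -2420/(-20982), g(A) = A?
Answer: 46885849974332/10491 ≈ 4.4691e+9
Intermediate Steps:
I(s) = -122 (I(s) = -2 + (-169 - 1*(-49)) = -2 + (-169 + 49) = -2 - 120 = -122)
K = -26390 (K = -26512 - 1*(-122) = -26512 + 122 = -26390)
N = 605/20982 (N = (-2420/(-20982))/4 = (-2420*(-1/20982))/4 = (1/4)*(1210/10491) = 605/20982 ≈ 0.028834)
V = -46887567246122/10491 (V = -3 + (-32691 + 605/20982)*(-291 + 137005) = -3 - 685921957/20982*136714 = -3 - 46887567214649/10491 = -46887567246122/10491 ≈ -4.4693e+9)
(-190080 - K) - V = (-190080 - 1*(-26390)) - 1*(-46887567246122/10491) = (-190080 + 26390) + 46887567246122/10491 = -163690 + 46887567246122/10491 = 46885849974332/10491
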